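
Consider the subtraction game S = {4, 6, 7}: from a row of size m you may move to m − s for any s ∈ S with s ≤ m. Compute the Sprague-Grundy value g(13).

Grundy values for subtraction set {4, 6, 7}:
g(0) = mex{} = 0
g(1) = mex{} = 0
g(2) = mex{} = 0
g(3) = mex{} = 0
g(4) = mex{0} = 1
g(5) = mex{0} = 1
g(6) = mex{0} = 1
g(7) = mex{0} = 1
g(8) = mex{0,1} = 2
g(9) = mex{0,1} = 2
g(10) = mex{0,1} = 2
g(11) = mex{1} = 0
g(12) = mex{1,2} = 0
g(13) = mex{1,2} = 0
So g(13) = 0.

0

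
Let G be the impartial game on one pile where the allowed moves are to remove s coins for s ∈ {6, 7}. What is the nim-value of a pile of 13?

0

Compute g(0), g(1), … for moves {6, 7}:
g(0) = mex{} = 0
g(1) = mex{} = 0
g(2) = mex{} = 0
g(3) = mex{} = 0
g(4) = mex{} = 0
g(5) = mex{} = 0
g(6) = mex{0} = 1
g(7) = mex{0} = 1
g(8) = mex{0} = 1
g(9) = mex{0} = 1
g(10) = mex{0} = 1
g(11) = mex{0} = 1
g(12) = mex{0,1} = 2
g(13) = mex{1} = 0
So g(13) = 0.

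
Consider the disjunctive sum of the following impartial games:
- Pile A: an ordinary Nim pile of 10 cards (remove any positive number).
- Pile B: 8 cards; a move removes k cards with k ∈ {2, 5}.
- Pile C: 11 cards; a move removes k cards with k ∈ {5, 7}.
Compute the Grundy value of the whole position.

8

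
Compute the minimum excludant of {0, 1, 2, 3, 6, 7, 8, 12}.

The values 0, 1, 2, 3 are all present; 4 is the first non-negative integer missing from the set.

4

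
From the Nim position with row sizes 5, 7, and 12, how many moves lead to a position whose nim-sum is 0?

Compute the nim-sum pairwise:
5 ^ 7 = 2
2 ^ 12 = 14
The overall nim-sum is X = 14. A row of size p has a winning move iff p XOR X < p (reduce it to p XOR X).
  5: 5 XOR 14 = 11 ≥ 5 — no move.
  7: 7 XOR 14 = 9 ≥ 7 — no move.
  12: 12 XOR 14 = 2 < 12 — winning move (to 2).
That gives 1 winning move.

1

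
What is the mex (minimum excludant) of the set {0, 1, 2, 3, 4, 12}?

The values 0, 1, 2, 3, 4 are all present; 5 is the first non-negative integer missing from the set.

5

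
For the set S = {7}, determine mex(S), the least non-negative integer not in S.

0

0 is not in the set, so the mex is 0.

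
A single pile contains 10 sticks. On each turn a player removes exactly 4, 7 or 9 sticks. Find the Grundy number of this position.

Build the Grundy sequence with g(k) = mex{g(k−s) : s ∈ {4, 7, 9}, s ≤ k}:
g(0) = mex{} = 0
g(1) = mex{} = 0
g(2) = mex{} = 0
g(3) = mex{} = 0
g(4) = mex{0} = 1
g(5) = mex{0} = 1
g(6) = mex{0} = 1
g(7) = mex{0} = 1
g(8) = mex{0,1} = 2
g(9) = mex{0,1} = 2
g(10) = mex{0,1} = 2
So g(10) = 2.

2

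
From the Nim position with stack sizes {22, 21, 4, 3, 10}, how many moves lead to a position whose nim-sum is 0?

1

Nim-sum: 22 ⊕ 21 ⊕ 4 ⊕ 3 ⊕ 10 = 14.
The overall nim-sum is X = 14. A stack of size p has a winning move iff p XOR X < p (reduce it to p XOR X).
  22: 22 XOR 14 = 24 ≥ 22 — no move.
  21: 21 XOR 14 = 27 ≥ 21 — no move.
  4: 4 XOR 14 = 10 ≥ 4 — no move.
  3: 3 XOR 14 = 13 ≥ 3 — no move.
  10: 10 XOR 14 = 4 < 10 — winning move (to 4).
That gives 1 winning move.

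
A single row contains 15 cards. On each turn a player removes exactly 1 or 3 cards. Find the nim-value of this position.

1

Grundy values for subtraction set {1, 3}:
k:     0  1  2  3  4  5  6  7  8  9 10 11 12 13 14 15
g(k):  0  1  0  1  0  1  0  1  0  1  0  1  0  1  0  1
So g(15) = 1.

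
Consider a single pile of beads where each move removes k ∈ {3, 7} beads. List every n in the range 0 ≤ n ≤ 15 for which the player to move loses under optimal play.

0, 1, 2, 6, 10, 11, 12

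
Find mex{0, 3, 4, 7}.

0 is in the set but 1 is not, so the mex is 1.

1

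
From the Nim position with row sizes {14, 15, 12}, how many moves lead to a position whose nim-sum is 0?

3

Compute the nim-sum pairwise:
14 XOR 15 = 1
1 XOR 12 = 13
The overall nim-sum is X = 13. A row of size p has a winning move iff p XOR X < p (reduce it to p XOR X).
  14: 14 XOR 13 = 3 < 14 — winning move (to 3).
  15: 15 XOR 13 = 2 < 15 — winning move (to 2).
  12: 12 XOR 13 = 1 < 12 — winning move (to 1).
That gives 3 winning moves.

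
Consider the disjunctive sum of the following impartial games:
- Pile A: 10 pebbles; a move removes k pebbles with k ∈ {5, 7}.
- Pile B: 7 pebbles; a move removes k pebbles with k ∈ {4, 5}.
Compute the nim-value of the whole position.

3

For pile A, compute g(0), g(1), … with moves {5, 7}:
g(0) = mex{} = 0
g(1) = mex{} = 0
g(2) = mex{} = 0
g(3) = mex{} = 0
g(4) = mex{} = 0
g(5) = mex{0} = 1
g(6) = mex{0} = 1
g(7) = mex{0} = 1
g(8) = mex{0} = 1
g(9) = mex{0} = 1
g(10) = mex{0,1} = 2
So g(10) = 2.
Grundy values for pile B (subtraction set {4, 5}):
k:     0  1  2  3  4  5  6  7
g(k):  0  0  0  0  1  1  1  1
So g(7) = 1.
By the Sprague-Grundy theorem, the Grundy value of a sum of independent games is the XOR of the component values.
Combined value = 2 XOR 1 = 3.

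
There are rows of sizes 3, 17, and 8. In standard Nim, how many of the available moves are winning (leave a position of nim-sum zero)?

1

Bitwise XOR of the heap sizes:
  00011  (3)
  10001  (17)
  01000  (8)
  -----
  11010  (26)
The overall nim-sum is X = 26. A row of size p has a winning move iff p XOR X < p (reduce it to p XOR X).
  3: 3 XOR 26 = 25 ≥ 3 — no move.
  17: 17 XOR 26 = 11 < 17 — winning move (to 11).
  8: 8 XOR 26 = 18 ≥ 8 — no move.
That gives 1 winning move.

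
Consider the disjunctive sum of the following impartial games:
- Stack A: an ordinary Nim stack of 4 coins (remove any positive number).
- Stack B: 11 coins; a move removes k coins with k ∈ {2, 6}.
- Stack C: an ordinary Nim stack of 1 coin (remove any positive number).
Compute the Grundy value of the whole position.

Stack A is a plain Nim stack of size 4, so its Grundy value is 4.
For stack B, compute g(0), g(1), … with moves {2, 6}:
g(0) = mex{} = 0
g(1) = mex{} = 0
g(2) = mex{0} = 1
g(3) = mex{0} = 1
g(4) = mex{1} = 0
g(5) = mex{1} = 0
g(6) = mex{0} = 1
g(7) = mex{0} = 1
g(8) = mex{1} = 0
g(9) = mex{1} = 0
g(10) = mex{0} = 1
g(11) = mex{0} = 1
So g(11) = 1.
Stack C is a plain Nim stack of size 1, so its Grundy value is 1.
By the Sprague-Grundy theorem, the Grundy value of a sum of independent games is the XOR of the component values.
Combined value = 4 XOR 1 XOR 1 = 4.

4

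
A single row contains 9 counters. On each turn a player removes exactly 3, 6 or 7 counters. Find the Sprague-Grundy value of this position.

3

Grundy values for subtraction set {3, 6, 7}:
g(0) = mex{} = 0
g(1) = mex{} = 0
g(2) = mex{} = 0
g(3) = mex{0} = 1
g(4) = mex{0} = 1
g(5) = mex{0} = 1
g(6) = mex{0,1} = 2
g(7) = mex{0,1} = 2
g(8) = mex{0,1} = 2
g(9) = mex{0,1,2} = 3
So g(9) = 3.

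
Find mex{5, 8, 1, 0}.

2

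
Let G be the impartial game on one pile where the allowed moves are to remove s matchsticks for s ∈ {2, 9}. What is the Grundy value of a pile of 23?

0

Compute g(0), g(1), … for moves {2, 9}:
k:     0  1  2  3  4  5  6  7  8  9 10 11 12 13 14 15 16 17 18 19 20 21 22 23
g(k):  0  0  1  1  0  0  1  1  0  2  1  0  0  1  1  0  0  1  1  0  2  1  0  0
So g(23) = 0.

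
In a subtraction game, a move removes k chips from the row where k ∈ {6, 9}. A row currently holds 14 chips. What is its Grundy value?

Build the Grundy sequence with g(k) = mex{g(k−s) : s ∈ {6, 9}, s ≤ k}:
g(0) = mex{} = 0
g(1) = mex{} = 0
g(2) = mex{} = 0
g(3) = mex{} = 0
g(4) = mex{} = 0
g(5) = mex{} = 0
g(6) = mex{0} = 1
g(7) = mex{0} = 1
g(8) = mex{0} = 1
g(9) = mex{0} = 1
g(10) = mex{0} = 1
g(11) = mex{0} = 1
g(12) = mex{0,1} = 2
g(13) = mex{0,1} = 2
g(14) = mex{0,1} = 2
So g(14) = 2.

2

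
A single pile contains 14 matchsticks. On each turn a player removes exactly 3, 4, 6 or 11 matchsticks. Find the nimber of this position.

Compute g(0), g(1), … for moves {3, 4, 6, 11}:
k:     0  1  2  3  4  5  6  7  8  9 10 11 12 13 14
g(k):  0  0  0  1  1  1  2  2  2  0  0  3  1  1  4
So g(14) = 4.

4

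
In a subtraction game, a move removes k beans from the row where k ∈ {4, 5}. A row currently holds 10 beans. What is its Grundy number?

0

Grundy values for subtraction set {4, 5}:
k:     0  1  2  3  4  5  6  7  8  9 10
g(k):  0  0  0  0  1  1  1  1  2  0  0
So g(10) = 0.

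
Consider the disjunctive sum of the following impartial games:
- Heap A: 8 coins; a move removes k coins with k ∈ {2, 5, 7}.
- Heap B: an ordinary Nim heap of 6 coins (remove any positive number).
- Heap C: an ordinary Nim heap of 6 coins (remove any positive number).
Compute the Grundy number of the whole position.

Grundy values for heap A (subtraction set {2, 5, 7}):
k:     0  1  2  3  4  5  6  7  8
g(k):  0  0  1  1  0  2  1  3  2
So g(8) = 2.
Heap B is a plain Nim heap of size 6, so its Grundy value is 6.
Heap C is a plain Nim heap of size 6, so its Grundy value is 6.
The value of a disjunctive sum is the nim-sum of the parts.
Combined value = 2 XOR 6 XOR 6 = 2.

2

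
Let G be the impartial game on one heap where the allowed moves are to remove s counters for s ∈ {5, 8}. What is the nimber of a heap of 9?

Compute g(0), g(1), … for moves {5, 8}:
k:     0  1  2  3  4  5  6  7  8  9
g(k):  0  0  0  0  0  1  1  1  1  1
So g(9) = 1.

1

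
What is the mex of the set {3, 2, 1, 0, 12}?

4

The values 0, 1, 2, 3 are all present; 4 is the first non-negative integer missing from the set.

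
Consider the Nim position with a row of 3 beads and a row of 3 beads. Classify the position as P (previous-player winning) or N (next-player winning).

Nim-sum: 3 ⊕ 3 = 0.
The nim-sum is 0, so this is a P-position: the player to move is in a losing position under optimal play.

P-position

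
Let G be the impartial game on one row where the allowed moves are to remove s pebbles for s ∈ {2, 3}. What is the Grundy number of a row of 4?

2

Compute g(0), g(1), … for moves {2, 3}:
k:     0  1  2  3  4
g(k):  0  0  1  1  2
So g(4) = 2.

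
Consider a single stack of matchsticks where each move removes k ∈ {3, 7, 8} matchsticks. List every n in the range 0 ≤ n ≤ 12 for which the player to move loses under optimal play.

Compute g(0), g(1), … for moves {3, 7, 8}:
k:     0  1  2  3  4  5  6  7  8  9 10 11 12
g(k):  0  0  0  1  1  1  0  2  2  1  3  0  0
The P-positions (g = 0) in 0..12 are 0, 1, 2, 6, 11, 12.

0, 1, 2, 6, 11, 12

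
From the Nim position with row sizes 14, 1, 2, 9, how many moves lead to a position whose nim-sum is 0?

Bitwise XOR of the heap sizes:
  1110  (14)
  0001  (1)
  0010  (2)
  1001  (9)
  ----
  0100  (4)
The overall nim-sum is X = 4. A row of size p has a winning move iff p XOR X < p (reduce it to p XOR X).
  14: 14 XOR 4 = 10 < 14 — winning move (to 10).
  1: 1 XOR 4 = 5 ≥ 1 — no move.
  2: 2 XOR 4 = 6 ≥ 2 — no move.
  9: 9 XOR 4 = 13 ≥ 9 — no move.
That gives 1 winning move.

1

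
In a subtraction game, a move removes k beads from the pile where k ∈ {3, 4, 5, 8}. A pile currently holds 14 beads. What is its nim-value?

Compute g(0), g(1), … for moves {3, 4, 5, 8}:
g(0) = mex{} = 0
g(1) = mex{} = 0
g(2) = mex{} = 0
g(3) = mex{0} = 1
g(4) = mex{0} = 1
g(5) = mex{0} = 1
g(6) = mex{0,1} = 2
g(7) = mex{0,1} = 2
g(8) = mex{0,1} = 2
g(9) = mex{0,1,2} = 3
g(10) = mex{0,1,2} = 3
g(11) = mex{1,2} = 0
g(12) = mex{1,2,3} = 0
g(13) = mex{1,2,3} = 0
g(14) = mex{0,2,3} = 1
So g(14) = 1.

1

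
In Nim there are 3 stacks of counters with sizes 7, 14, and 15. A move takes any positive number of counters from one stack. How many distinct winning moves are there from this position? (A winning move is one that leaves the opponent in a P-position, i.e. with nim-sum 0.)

Compute the nim-sum pairwise:
7 ^ 14 = 9
9 ^ 15 = 6
The overall nim-sum is X = 6. A stack of size p has a winning move iff p XOR X < p (reduce it to p XOR X).
  7: 7 XOR 6 = 1 < 7 — winning move (to 1).
  14: 14 XOR 6 = 8 < 14 — winning move (to 8).
  15: 15 XOR 6 = 9 < 15 — winning move (to 9).
That gives 3 winning moves.

3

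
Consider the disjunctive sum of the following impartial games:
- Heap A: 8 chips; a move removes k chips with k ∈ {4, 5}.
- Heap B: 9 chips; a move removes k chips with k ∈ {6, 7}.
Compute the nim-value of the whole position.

3

Build the Grundy sequence for heap A with g(k) = mex{g(k−s) : s ∈ {4, 5}, s ≤ k}:
g(0) = mex{} = 0
g(1) = mex{} = 0
g(2) = mex{} = 0
g(3) = mex{} = 0
g(4) = mex{0} = 1
g(5) = mex{0} = 1
g(6) = mex{0} = 1
g(7) = mex{0} = 1
g(8) = mex{0,1} = 2
So g(8) = 2.
Build the Grundy sequence for heap B with g(k) = mex{g(k−s) : s ∈ {6, 7}, s ≤ k}:
k:     0  1  2  3  4  5  6  7  8  9
g(k):  0  0  0  0  0  0  1  1  1  1
So g(9) = 1.
By the Sprague-Grundy theorem, the Grundy value of a sum of independent games is the XOR of the component values.
Combined value = 2 ⊕ 1 = 3.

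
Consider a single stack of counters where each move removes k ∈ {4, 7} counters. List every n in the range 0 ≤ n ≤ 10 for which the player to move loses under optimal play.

Build the Grundy sequence with g(k) = mex{g(k−s) : s ∈ {4, 7}, s ≤ k}:
g(0) = mex{} = 0
g(1) = mex{} = 0
g(2) = mex{} = 0
g(3) = mex{} = 0
g(4) = mex{0} = 1
g(5) = mex{0} = 1
g(6) = mex{0} = 1
g(7) = mex{0} = 1
g(8) = mex{0,1} = 2
g(9) = mex{0,1} = 2
g(10) = mex{0,1} = 2
The P-positions (g = 0) in 0..10 are 0, 1, 2, 3.

0, 1, 2, 3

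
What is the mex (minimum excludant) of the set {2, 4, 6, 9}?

0

0 is not in the set, so the mex is 0.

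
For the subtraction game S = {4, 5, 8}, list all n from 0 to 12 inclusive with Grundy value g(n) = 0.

0, 1, 2, 3, 12

Compute g(0), g(1), … for moves {4, 5, 8}:
g(0) = mex{} = 0
g(1) = mex{} = 0
g(2) = mex{} = 0
g(3) = mex{} = 0
g(4) = mex{0} = 1
g(5) = mex{0} = 1
g(6) = mex{0} = 1
g(7) = mex{0} = 1
g(8) = mex{0,1} = 2
g(9) = mex{0,1} = 2
g(10) = mex{0,1} = 2
g(11) = mex{0,1} = 2
g(12) = mex{1,2} = 0
The P-positions (g = 0) in 0..12 are 0, 1, 2, 3, 12.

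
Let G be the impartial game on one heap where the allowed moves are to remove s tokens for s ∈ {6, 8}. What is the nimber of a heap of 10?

Grundy values for subtraction set {6, 8}:
g(0) = mex{} = 0
g(1) = mex{} = 0
g(2) = mex{} = 0
g(3) = mex{} = 0
g(4) = mex{} = 0
g(5) = mex{} = 0
g(6) = mex{0} = 1
g(7) = mex{0} = 1
g(8) = mex{0} = 1
g(9) = mex{0} = 1
g(10) = mex{0} = 1
So g(10) = 1.

1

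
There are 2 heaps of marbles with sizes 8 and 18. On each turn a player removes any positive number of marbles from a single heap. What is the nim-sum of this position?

26

Write each in binary and XOR column by column:
  01000  (8)
  10010  (18)
  -----
  11010  (26)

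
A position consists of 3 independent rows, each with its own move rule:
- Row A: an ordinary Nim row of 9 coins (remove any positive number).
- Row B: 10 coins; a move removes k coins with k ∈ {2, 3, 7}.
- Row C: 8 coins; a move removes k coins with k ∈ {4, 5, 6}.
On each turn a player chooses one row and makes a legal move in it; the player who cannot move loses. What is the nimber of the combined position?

11

Row A is a plain Nim row of size 9, so its Grundy value is 9.
Grundy values for row B (subtraction set {2, 3, 7}):
g(0) = mex{} = 0
g(1) = mex{} = 0
g(2) = mex{0} = 1
g(3) = mex{0} = 1
g(4) = mex{0,1} = 2
g(5) = mex{1} = 0
g(6) = mex{1,2} = 0
g(7) = mex{0,2} = 1
g(8) = mex{0} = 1
g(9) = mex{0,1} = 2
g(10) = mex{1} = 0
So g(10) = 0.
Grundy values for row C (subtraction set {4, 5, 6}):
k:     0  1  2  3  4  5  6  7  8
g(k):  0  0  0  0  1  1  1  1  2
So g(8) = 2.
By the Sprague-Grundy theorem, the Grundy value of a sum of independent games is the XOR of the component values.
Combined value = 9 ⊕ 0 ⊕ 2 = 11.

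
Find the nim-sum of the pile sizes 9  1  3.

Compute the nim-sum pairwise:
9 ^ 1 = 8
8 ^ 3 = 11

11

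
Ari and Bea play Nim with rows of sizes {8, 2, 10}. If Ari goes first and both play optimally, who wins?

Nim-sum: 8 XOR 2 XOR 10 = 0.
The nim-sum is 0, so this is a P-position: the player to move is in a losing position under optimal play; Ari is about to move from it and so loses — Bea wins.

Bea wins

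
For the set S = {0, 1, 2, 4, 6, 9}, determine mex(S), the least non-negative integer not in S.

The values 0, 1, 2 are all present; 3 is the first non-negative integer missing from the set.

3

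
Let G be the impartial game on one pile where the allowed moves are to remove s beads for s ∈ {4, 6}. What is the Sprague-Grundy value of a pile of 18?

Build the Grundy sequence with g(k) = mex{g(k−s) : s ∈ {4, 6}, s ≤ k}:
k:     0  1  2  3  4  5  6  7  8  9 10 11 12 13 14 15 16 17 18
g(k):  0  0  0  0  1  1  1  1  2  2  0  0  0  0  1  1  1  1  2
So g(18) = 2.

2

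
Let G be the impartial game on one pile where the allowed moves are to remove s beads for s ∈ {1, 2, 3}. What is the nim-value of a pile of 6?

2

Build the Grundy sequence with g(k) = mex{g(k−s) : s ∈ {1, 2, 3}, s ≤ k}:
k:     0  1  2  3  4  5  6
g(k):  0  1  2  3  0  1  2
So g(6) = 2.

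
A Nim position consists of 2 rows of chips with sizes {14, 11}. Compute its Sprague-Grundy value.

Compute the nim-sum pairwise:
14 ⊕ 11 = 5

5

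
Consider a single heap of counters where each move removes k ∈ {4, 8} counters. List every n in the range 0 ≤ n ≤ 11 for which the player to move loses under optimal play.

Compute g(0), g(1), … for moves {4, 8}:
k:     0  1  2  3  4  5  6  7  8  9 10 11
g(k):  0  0  0  0  1  1  1  1  2  2  2  2
The P-positions (g = 0) in 0..11 are 0, 1, 2, 3.

0, 1, 2, 3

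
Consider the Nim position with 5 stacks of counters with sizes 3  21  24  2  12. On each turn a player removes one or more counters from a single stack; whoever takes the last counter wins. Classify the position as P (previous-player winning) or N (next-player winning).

In binary:
  00011  (3)
  10101  (21)
  11000  (24)
  00010  (2)
  01100  (12)
  -----
  00000  (0)
The nim-sum is 0, so this is a P-position: the player to move is in a losing position under optimal play.

P-position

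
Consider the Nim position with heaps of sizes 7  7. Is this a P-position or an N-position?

Write each in binary and XOR column by column:
  111  (7)
  111  (7)
  ---
  000  (0)
The nim-sum is 0, so this is a P-position: the player to move is in a losing position under optimal play.

P-position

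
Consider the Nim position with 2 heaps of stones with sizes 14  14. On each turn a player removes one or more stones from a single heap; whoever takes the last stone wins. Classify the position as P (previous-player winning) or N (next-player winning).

P-position

Bitwise XOR of the heap sizes:
  1110  (14)
  1110  (14)
  ----
  0000  (0)
The nim-sum is 0, so this is a P-position: the player to move is in a losing position under optimal play.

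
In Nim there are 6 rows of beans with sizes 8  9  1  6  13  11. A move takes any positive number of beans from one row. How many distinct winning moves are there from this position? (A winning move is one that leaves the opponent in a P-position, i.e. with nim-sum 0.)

0

Compute the nim-sum pairwise:
8 ^ 9 = 1
1 ^ 1 = 0
0 ^ 6 = 6
6 ^ 13 = 11
11 ^ 11 = 0
The nim-sum is already 0, so every move leaves a nonzero nim-sum — there are no winning moves.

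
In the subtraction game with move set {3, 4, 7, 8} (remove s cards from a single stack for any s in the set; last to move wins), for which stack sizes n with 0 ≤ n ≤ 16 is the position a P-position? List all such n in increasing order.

0, 1, 2, 11, 12, 13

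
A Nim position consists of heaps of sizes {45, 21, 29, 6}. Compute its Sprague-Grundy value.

35

Bitwise XOR of the heap sizes:
  101101  (45)
  010101  (21)
  011101  (29)
  000110  (6)
  ------
  100011  (35)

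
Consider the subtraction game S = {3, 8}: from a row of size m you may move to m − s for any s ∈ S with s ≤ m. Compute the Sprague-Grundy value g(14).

1

Compute g(0), g(1), … for moves {3, 8}:
k:     0  1  2  3  4  5  6  7  8  9 10 11 12 13 14
g(k):  0  0  0  1  1  1  0  0  2  1  1  0  0  0  1
So g(14) = 1.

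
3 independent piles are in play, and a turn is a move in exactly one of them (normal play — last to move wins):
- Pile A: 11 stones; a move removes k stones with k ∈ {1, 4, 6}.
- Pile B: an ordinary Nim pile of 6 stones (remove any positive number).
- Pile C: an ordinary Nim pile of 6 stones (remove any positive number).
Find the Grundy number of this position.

1

Grundy values for pile A (subtraction set {1, 4, 6}):
g(0) = mex{} = 0
g(1) = mex{0} = 1
g(2) = mex{1} = 0
g(3) = mex{0} = 1
g(4) = mex{0,1} = 2
g(5) = mex{1,2} = 0
g(6) = mex{0} = 1
g(7) = mex{1} = 0
g(8) = mex{0,2} = 1
g(9) = mex{0,1} = 2
g(10) = mex{1,2} = 0
g(11) = mex{0} = 1
So g(11) = 1.
Pile B is a plain Nim pile of size 6, so its Grundy value is 6.
Pile C is a plain Nim pile of size 6, so its Grundy value is 6.
By the Sprague-Grundy theorem, the Grundy value of a sum of independent games is the XOR of the component values.
Combined value = 1 ⊕ 6 ⊕ 6 = 1.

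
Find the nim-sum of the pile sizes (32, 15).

47

Compute the nim-sum pairwise:
32 XOR 15 = 47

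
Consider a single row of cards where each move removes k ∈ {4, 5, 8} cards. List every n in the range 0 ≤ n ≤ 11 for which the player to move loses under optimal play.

0, 1, 2, 3

Compute g(0), g(1), … for moves {4, 5, 8}:
k:     0  1  2  3  4  5  6  7  8  9 10 11
g(k):  0  0  0  0  1  1  1  1  2  2  2  2
The P-positions (g = 0) in 0..11 are 0, 1, 2, 3.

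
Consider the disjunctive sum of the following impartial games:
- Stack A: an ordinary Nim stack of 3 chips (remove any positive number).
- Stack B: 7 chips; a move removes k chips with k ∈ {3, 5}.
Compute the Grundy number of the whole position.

1

Stack A is a plain Nim stack of size 3, so its Grundy value is 3.
Build the Grundy sequence for stack B with g(k) = mex{g(k−s) : s ∈ {3, 5}, s ≤ k}:
g(0) = mex{} = 0
g(1) = mex{} = 0
g(2) = mex{} = 0
g(3) = mex{0} = 1
g(4) = mex{0} = 1
g(5) = mex{0} = 1
g(6) = mex{0,1} = 2
g(7) = mex{0,1} = 2
So g(7) = 2.
The value of a disjunctive sum is the nim-sum of the parts.
Combined value = 3 ⊕ 2 = 1.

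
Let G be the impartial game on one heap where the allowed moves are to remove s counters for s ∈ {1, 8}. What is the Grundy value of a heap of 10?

Build the Grundy sequence with g(k) = mex{g(k−s) : s ∈ {1, 8}, s ≤ k}:
k:     0  1  2  3  4  5  6  7  8  9 10
g(k):  0  1  0  1  0  1  0  1  2  0  1
So g(10) = 1.

1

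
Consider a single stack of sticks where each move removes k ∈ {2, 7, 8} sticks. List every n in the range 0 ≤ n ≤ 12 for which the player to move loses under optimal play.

0, 1, 4, 5, 10

Grundy values for subtraction set {2, 7, 8}:
g(0) = mex{} = 0
g(1) = mex{} = 0
g(2) = mex{0} = 1
g(3) = mex{0} = 1
g(4) = mex{1} = 0
g(5) = mex{1} = 0
g(6) = mex{0} = 1
g(7) = mex{0} = 1
g(8) = mex{0,1} = 2
g(9) = mex{0,1} = 2
g(10) = mex{1,2} = 0
g(11) = mex{0,1,2} = 3
g(12) = mex{0} = 1
The P-positions (g = 0) in 0..12 are 0, 1, 4, 5, 10.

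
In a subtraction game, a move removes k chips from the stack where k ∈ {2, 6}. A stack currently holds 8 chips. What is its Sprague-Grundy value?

0

Build the Grundy sequence with g(k) = mex{g(k−s) : s ∈ {2, 6}, s ≤ k}:
k:     0  1  2  3  4  5  6  7  8
g(k):  0  0  1  1  0  0  1  1  0
So g(8) = 0.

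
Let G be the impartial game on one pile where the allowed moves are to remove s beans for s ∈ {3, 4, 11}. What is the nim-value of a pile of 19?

1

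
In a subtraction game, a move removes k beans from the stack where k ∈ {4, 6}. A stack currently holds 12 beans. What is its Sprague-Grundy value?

Grundy values for subtraction set {4, 6}:
k:     0  1  2  3  4  5  6  7  8  9 10 11 12
g(k):  0  0  0  0  1  1  1  1  2  2  0  0  0
So g(12) = 0.

0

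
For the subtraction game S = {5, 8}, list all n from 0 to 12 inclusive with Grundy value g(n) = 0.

0, 1, 2, 3, 4

Compute g(0), g(1), … for moves {5, 8}:
g(0) = mex{} = 0
g(1) = mex{} = 0
g(2) = mex{} = 0
g(3) = mex{} = 0
g(4) = mex{} = 0
g(5) = mex{0} = 1
g(6) = mex{0} = 1
g(7) = mex{0} = 1
g(8) = mex{0} = 1
g(9) = mex{0} = 1
g(10) = mex{0,1} = 2
g(11) = mex{0,1} = 2
g(12) = mex{0,1} = 2
The P-positions (g = 0) in 0..12 are 0, 1, 2, 3, 4.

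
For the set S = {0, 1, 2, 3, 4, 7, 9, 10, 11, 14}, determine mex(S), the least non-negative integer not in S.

The values 0, 1, 2, 3, 4 are all present; 5 is the first non-negative integer missing from the set.

5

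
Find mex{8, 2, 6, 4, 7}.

0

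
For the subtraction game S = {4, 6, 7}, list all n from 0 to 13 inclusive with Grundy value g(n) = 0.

0, 1, 2, 3, 11, 12, 13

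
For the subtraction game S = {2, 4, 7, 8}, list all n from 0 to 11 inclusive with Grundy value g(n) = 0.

0, 1, 6, 11

Compute g(0), g(1), … for moves {2, 4, 7, 8}:
k:     0  1  2  3  4  5  6  7  8  9 10 11
g(k):  0  0  1  1  2  2  0  3  1  4  2  0
The P-positions (g = 0) in 0..11 are 0, 1, 6, 11.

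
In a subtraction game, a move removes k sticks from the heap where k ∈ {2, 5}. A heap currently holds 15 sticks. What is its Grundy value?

0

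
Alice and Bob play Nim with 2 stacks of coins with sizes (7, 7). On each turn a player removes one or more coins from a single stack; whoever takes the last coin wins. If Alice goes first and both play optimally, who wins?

Bob wins

Compute the nim-sum pairwise:
7 ^ 7 = 0
The nim-sum is 0, so this is a P-position: the player to move is in a losing position under optimal play; Alice is about to move from it and so loses — Bob wins.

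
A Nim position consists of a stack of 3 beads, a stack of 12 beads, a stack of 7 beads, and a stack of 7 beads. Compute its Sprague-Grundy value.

15

Nim-sum: 3 ⊕ 12 ⊕ 7 ⊕ 7 = 15.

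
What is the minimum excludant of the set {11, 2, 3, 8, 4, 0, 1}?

5

The values 0, 1, 2, 3, 4 are all present; 5 is the first non-negative integer missing from the set.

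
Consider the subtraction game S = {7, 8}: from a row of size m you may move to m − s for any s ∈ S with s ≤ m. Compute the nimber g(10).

1

Build the Grundy sequence with g(k) = mex{g(k−s) : s ∈ {7, 8}, s ≤ k}:
k:     0  1  2  3  4  5  6  7  8  9 10
g(k):  0  0  0  0  0  0  0  1  1  1  1
So g(10) = 1.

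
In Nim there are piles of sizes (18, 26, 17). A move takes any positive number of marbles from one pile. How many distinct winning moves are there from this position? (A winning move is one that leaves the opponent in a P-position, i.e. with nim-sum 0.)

3

Nim-sum: 18 XOR 26 XOR 17 = 25.
The overall nim-sum is X = 25. A pile of size p has a winning move iff p XOR X < p (reduce it to p XOR X).
  18: 18 XOR 25 = 11 < 18 — winning move (to 11).
  26: 26 XOR 25 = 3 < 26 — winning move (to 3).
  17: 17 XOR 25 = 8 < 17 — winning move (to 8).
That gives 3 winning moves.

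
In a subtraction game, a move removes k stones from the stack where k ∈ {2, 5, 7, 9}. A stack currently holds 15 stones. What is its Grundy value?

Build the Grundy sequence with g(k) = mex{g(k−s) : s ∈ {2, 5, 7, 9}, s ≤ k}:
k:     0  1  2  3  4  5  6  7  8  9 10 11 12 13 14 15
g(k):  0  0  1  1  0  2  1  3  2  2  3  3  0  4  1  0
So g(15) = 0.

0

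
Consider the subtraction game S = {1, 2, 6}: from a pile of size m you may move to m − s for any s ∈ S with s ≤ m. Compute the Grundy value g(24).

0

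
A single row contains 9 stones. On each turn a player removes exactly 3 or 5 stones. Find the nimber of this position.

0

Grundy values for subtraction set {3, 5}:
k:     0  1  2  3  4  5  6  7  8  9
g(k):  0  0  0  1  1  1  2  2  0  0
So g(9) = 0.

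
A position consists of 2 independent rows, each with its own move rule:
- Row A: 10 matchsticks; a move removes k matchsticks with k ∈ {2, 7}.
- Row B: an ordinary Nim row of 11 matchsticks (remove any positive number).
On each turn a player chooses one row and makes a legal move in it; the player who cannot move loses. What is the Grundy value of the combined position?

Build the Grundy sequence for row A with g(k) = mex{g(k−s) : s ∈ {2, 7}, s ≤ k}:
g(0) = mex{} = 0
g(1) = mex{} = 0
g(2) = mex{0} = 1
g(3) = mex{0} = 1
g(4) = mex{1} = 0
g(5) = mex{1} = 0
g(6) = mex{0} = 1
g(7) = mex{0} = 1
g(8) = mex{0,1} = 2
g(9) = mex{1} = 0
g(10) = mex{1,2} = 0
So g(10) = 0.
Row B is a plain Nim row of size 11, so its Grundy value is 11.
By the Sprague-Grundy theorem, the Grundy value of a sum of independent games is the XOR of the component values.
Combined value = 0 ⊕ 11 = 11.

11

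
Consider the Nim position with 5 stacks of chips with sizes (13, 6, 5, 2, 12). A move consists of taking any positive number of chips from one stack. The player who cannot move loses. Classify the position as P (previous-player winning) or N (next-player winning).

P-position

Bitwise XOR of the heap sizes:
  1101  (13)
  0110  (6)
  0101  (5)
  0010  (2)
  1100  (12)
  ----
  0000  (0)
The nim-sum is 0, so this is a P-position: the player to move is in a losing position under optimal play.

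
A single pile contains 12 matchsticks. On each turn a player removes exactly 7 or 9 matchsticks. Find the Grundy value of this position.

1

Compute g(0), g(1), … for moves {7, 9}:
g(0) = mex{} = 0
g(1) = mex{} = 0
g(2) = mex{} = 0
g(3) = mex{} = 0
g(4) = mex{} = 0
g(5) = mex{} = 0
g(6) = mex{} = 0
g(7) = mex{0} = 1
g(8) = mex{0} = 1
g(9) = mex{0} = 1
g(10) = mex{0} = 1
g(11) = mex{0} = 1
g(12) = mex{0} = 1
So g(12) = 1.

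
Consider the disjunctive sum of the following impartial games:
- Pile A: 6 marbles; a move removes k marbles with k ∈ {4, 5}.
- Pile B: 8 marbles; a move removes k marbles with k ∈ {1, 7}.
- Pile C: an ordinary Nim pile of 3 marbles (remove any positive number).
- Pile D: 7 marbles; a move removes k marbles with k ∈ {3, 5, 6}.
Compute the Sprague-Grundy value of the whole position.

0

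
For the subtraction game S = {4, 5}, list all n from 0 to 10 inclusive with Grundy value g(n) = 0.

0, 1, 2, 3, 9, 10

Compute g(0), g(1), … for moves {4, 5}:
k:     0  1  2  3  4  5  6  7  8  9 10
g(k):  0  0  0  0  1  1  1  1  2  0  0
The P-positions (g = 0) in 0..10 are 0, 1, 2, 3, 9, 10.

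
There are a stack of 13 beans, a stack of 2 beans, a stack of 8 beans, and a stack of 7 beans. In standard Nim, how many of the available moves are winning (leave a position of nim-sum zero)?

0

In binary:
  1101  (13)
  0010  (2)
  1000  (8)
  0111  (7)
  ----
  0000  (0)
The nim-sum is already 0, so every move leaves a nonzero nim-sum — there are no winning moves.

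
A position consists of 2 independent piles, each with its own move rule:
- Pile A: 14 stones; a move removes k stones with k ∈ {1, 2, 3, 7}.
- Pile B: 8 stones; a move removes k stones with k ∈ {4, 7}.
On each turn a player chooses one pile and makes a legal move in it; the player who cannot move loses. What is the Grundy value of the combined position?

Build the Grundy sequence for pile A with g(k) = mex{g(k−s) : s ∈ {1, 2, 3, 7}, s ≤ k}:
g(0) = mex{} = 0
g(1) = mex{0} = 1
g(2) = mex{0,1} = 2
g(3) = mex{0,1,2} = 3
g(4) = mex{1,2,3} = 0
g(5) = mex{0,2,3} = 1
g(6) = mex{0,1,3} = 2
g(7) = mex{0,1,2} = 3
g(8) = mex{1,2,3} = 0
g(9) = mex{0,2,3} = 1
g(10) = mex{0,1,3} = 2
g(11) = mex{0,1,2} = 3
g(12) = mex{1,2,3} = 0
g(13) = mex{0,2,3} = 1
g(14) = mex{0,1,3} = 2
So g(14) = 2.
Build the Grundy sequence for pile B with g(k) = mex{g(k−s) : s ∈ {4, 7}, s ≤ k}:
k:     0  1  2  3  4  5  6  7  8
g(k):  0  0  0  0  1  1  1  1  2
So g(8) = 2.
The value of a disjunctive sum is the nim-sum of the parts.
Combined value = 2 XOR 2 = 0.

0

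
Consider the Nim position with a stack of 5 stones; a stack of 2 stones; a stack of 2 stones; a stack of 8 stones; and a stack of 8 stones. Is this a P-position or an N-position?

N-position

Compute the nim-sum pairwise:
5 XOR 2 = 7
7 XOR 2 = 5
5 XOR 8 = 13
13 XOR 8 = 5
The nim-sum is 5 ≠ 0, so this is an N-position: the player to move can win.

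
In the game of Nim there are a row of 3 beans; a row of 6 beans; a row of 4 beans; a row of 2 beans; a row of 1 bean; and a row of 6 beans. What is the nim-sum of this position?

Nim-sum: 3 XOR 6 XOR 4 XOR 2 XOR 1 XOR 6 = 4.

4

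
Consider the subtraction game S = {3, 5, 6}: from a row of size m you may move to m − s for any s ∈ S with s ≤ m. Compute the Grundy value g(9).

0

Compute g(0), g(1), … for moves {3, 5, 6}:
g(0) = mex{} = 0
g(1) = mex{} = 0
g(2) = mex{} = 0
g(3) = mex{0} = 1
g(4) = mex{0} = 1
g(5) = mex{0} = 1
g(6) = mex{0,1} = 2
g(7) = mex{0,1} = 2
g(8) = mex{0,1} = 2
g(9) = mex{1,2} = 0
So g(9) = 0.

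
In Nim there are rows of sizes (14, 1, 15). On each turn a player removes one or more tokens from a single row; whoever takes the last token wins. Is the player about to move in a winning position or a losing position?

Bitwise XOR of the heap sizes:
  1110  (14)
  0001  (1)
  1111  (15)
  ----
  0000  (0)
The nim-sum is 0, so this is a P-position: the player to move is in a losing position under optimal play.

Losing position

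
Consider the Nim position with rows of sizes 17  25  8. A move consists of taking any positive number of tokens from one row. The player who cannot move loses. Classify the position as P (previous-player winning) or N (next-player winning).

P-position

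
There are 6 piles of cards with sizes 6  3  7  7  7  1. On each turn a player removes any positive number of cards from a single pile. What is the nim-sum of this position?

Bitwise XOR of the heap sizes:
  110  (6)
  011  (3)
  111  (7)
  111  (7)
  111  (7)
  001  (1)
  ---
  011  (3)

3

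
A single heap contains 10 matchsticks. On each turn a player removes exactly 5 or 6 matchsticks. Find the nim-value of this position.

Grundy values for subtraction set {5, 6}:
k:     0  1  2  3  4  5  6  7  8  9 10
g(k):  0  0  0  0  0  1  1  1  1  1  2
So g(10) = 2.

2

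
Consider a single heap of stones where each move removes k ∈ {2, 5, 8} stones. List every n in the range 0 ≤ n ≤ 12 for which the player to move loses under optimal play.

0, 1, 4, 7, 10, 11

Compute g(0), g(1), … for moves {2, 5, 8}:
g(0) = mex{} = 0
g(1) = mex{} = 0
g(2) = mex{0} = 1
g(3) = mex{0} = 1
g(4) = mex{1} = 0
g(5) = mex{0,1} = 2
g(6) = mex{0} = 1
g(7) = mex{1,2} = 0
g(8) = mex{0,1} = 2
g(9) = mex{0} = 1
g(10) = mex{1,2} = 0
g(11) = mex{1} = 0
g(12) = mex{0} = 1
The P-positions (g = 0) in 0..12 are 0, 1, 4, 7, 10, 11.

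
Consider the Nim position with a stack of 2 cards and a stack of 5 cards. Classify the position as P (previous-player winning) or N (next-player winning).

Nim-sum: 2 ⊕ 5 = 7.
The nim-sum is 7 ≠ 0, so this is an N-position: the player to move can win.

N-position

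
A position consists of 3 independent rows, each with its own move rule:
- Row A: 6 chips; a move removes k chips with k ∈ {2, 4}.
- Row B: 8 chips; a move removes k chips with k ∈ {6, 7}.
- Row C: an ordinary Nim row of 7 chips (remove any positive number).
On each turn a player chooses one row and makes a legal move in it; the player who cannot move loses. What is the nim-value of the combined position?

Build the Grundy sequence for row A with g(k) = mex{g(k−s) : s ∈ {2, 4}, s ≤ k}:
k:     0  1  2  3  4  5  6
g(k):  0  0  1  1  2  2  0
So g(6) = 0.
Build the Grundy sequence for row B with g(k) = mex{g(k−s) : s ∈ {6, 7}, s ≤ k}:
k:     0  1  2  3  4  5  6  7  8
g(k):  0  0  0  0  0  0  1  1  1
So g(8) = 1.
Row C is a plain Nim row of size 7, so its Grundy value is 7.
By the Sprague-Grundy theorem, the Grundy value of a sum of independent games is the XOR of the component values.
Combined value = 0 ⊕ 1 ⊕ 7 = 6.

6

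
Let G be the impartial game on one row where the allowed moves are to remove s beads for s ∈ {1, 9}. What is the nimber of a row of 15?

1

Compute g(0), g(1), … for moves {1, 9}:
k:     0  1  2  3  4  5  6  7  8  9 10 11 12 13 14 15
g(k):  0  1  0  1  0  1  0  1  0  1  0  1  0  1  0  1
So g(15) = 1.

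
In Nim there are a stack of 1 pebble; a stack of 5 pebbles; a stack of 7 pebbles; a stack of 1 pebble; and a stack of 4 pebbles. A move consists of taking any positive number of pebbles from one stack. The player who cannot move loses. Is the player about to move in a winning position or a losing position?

Compute the nim-sum pairwise:
1 ⊕ 5 = 4
4 ⊕ 7 = 3
3 ⊕ 1 = 2
2 ⊕ 4 = 6
The nim-sum is 6 ≠ 0, so this is an N-position: the player to move can win.

Winning position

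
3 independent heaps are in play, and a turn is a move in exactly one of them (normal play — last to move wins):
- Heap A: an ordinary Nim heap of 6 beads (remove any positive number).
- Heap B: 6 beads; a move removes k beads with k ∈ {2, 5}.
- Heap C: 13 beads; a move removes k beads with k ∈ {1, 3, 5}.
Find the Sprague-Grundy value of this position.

Heap A is a plain Nim heap of size 6, so its Grundy value is 6.
Build the Grundy sequence for heap B with g(k) = mex{g(k−s) : s ∈ {2, 5}, s ≤ k}:
k:     0  1  2  3  4  5  6
g(k):  0  0  1  1  0  2  1
So g(6) = 1.
Grundy values for heap C (subtraction set {1, 3, 5}):
g(0) = mex{} = 0
g(1) = mex{0} = 1
g(2) = mex{1} = 0
g(3) = mex{0} = 1
g(4) = mex{1} = 0
g(5) = mex{0} = 1
g(6) = mex{1} = 0
g(7) = mex{0} = 1
g(8) = mex{1} = 0
g(9) = mex{0} = 1
g(10) = mex{1} = 0
g(11) = mex{0} = 1
g(12) = mex{1} = 0
g(13) = mex{0} = 1
So g(13) = 1.
By the Sprague-Grundy theorem, the Grundy value of a sum of independent games is the XOR of the component values.
Combined value = 6 ⊕ 1 ⊕ 1 = 6.

6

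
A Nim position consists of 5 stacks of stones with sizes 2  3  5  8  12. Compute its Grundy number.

Bitwise XOR of the heap sizes:
  0010  (2)
  0011  (3)
  0101  (5)
  1000  (8)
  1100  (12)
  ----
  0000  (0)

0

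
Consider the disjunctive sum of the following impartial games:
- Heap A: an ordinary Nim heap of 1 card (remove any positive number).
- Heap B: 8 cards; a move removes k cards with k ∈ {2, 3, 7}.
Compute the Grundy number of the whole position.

0

Heap A is a plain Nim heap of size 1, so its Grundy value is 1.
For heap B, compute g(0), g(1), … with moves {2, 3, 7}:
k:     0  1  2  3  4  5  6  7  8
g(k):  0  0  1  1  2  0  0  1  1
So g(8) = 1.
By the Sprague-Grundy theorem, the Grundy value of a sum of independent games is the XOR of the component values.
Combined value = 1 ⊕ 1 = 0.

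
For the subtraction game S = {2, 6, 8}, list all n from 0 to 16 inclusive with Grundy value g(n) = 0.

0, 1, 4, 5, 14, 15

Build the Grundy sequence with g(k) = mex{g(k−s) : s ∈ {2, 6, 8}, s ≤ k}:
k:     0  1  2  3  4  5  6  7  8  9 10 11 12 13 14 15 16
g(k):  0  0  1  1  0  0  1  1  2  2  3  3  2  2  0  0  1
The P-positions (g = 0) in 0..16 are 0, 1, 4, 5, 14, 15.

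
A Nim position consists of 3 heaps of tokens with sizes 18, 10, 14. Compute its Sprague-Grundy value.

22

Bitwise XOR of the heap sizes:
  10010  (18)
  01010  (10)
  01110  (14)
  -----
  10110  (22)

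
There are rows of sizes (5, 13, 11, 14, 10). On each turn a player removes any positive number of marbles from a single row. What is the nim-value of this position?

Compute the nim-sum pairwise:
5 ^ 13 = 8
8 ^ 11 = 3
3 ^ 14 = 13
13 ^ 10 = 7

7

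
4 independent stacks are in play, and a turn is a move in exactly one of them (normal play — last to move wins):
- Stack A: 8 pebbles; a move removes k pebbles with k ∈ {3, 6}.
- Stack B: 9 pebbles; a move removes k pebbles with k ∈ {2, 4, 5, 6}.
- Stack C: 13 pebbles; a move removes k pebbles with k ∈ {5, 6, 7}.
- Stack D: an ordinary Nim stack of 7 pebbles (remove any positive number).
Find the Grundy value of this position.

For stack A, compute g(0), g(1), … with moves {3, 6}:
g(0) = mex{} = 0
g(1) = mex{} = 0
g(2) = mex{} = 0
g(3) = mex{0} = 1
g(4) = mex{0} = 1
g(5) = mex{0} = 1
g(6) = mex{0,1} = 2
g(7) = mex{0,1} = 2
g(8) = mex{0,1} = 2
So g(8) = 2.
Grundy values for stack B (subtraction set {2, 4, 5, 6}):
k:     0  1  2  3  4  5  6  7  8  9
g(k):  0  0  1  1  2  2  3  3  0  0
So g(9) = 0.
Grundy values for stack C (subtraction set {5, 6, 7}):
k:     0  1  2  3  4  5  6  7  8  9 10 11 12 13
g(k):  0  0  0  0  0  1  1  1  1  1  2  2  0  0
So g(13) = 0.
Stack D is a plain Nim stack of size 7, so its Grundy value is 7.
By the Sprague-Grundy theorem, the Grundy value of a sum of independent games is the XOR of the component values.
Combined value = 2 ⊕ 0 ⊕ 0 ⊕ 7 = 5.

5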